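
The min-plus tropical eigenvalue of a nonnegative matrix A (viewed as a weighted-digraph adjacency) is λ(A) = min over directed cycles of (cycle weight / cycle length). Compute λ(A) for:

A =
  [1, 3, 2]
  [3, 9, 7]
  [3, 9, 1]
λ(A) = 1

Enumerate directed cycles and compute their means (weight / length). Sample:
  cycle 0 → 0: weight = 1, length = 1, mean = 1/1 ≈ 1.000
  cycle 1 → 1: weight = 9, length = 1, mean = 9/1 ≈ 9.000
  cycle 2 → 2: weight = 1, length = 1, mean = 1/1 ≈ 1.000
  cycle 0 → 1 → 0: weight = 6, length = 2, mean = 6/2 ≈ 3.000
  cycle 0 → 2 → 0: weight = 5, length = 2, mean = 5/2 ≈ 2.500
  cycle 1 → 0 → 1: weight = 6, length = 2, mean = 6/2 ≈ 3.000
Minimum mean = 1.000, attained e.g. along the cycle 0 → 0 with weight 1 and length 1. So λ(A) = 1/1 = 1.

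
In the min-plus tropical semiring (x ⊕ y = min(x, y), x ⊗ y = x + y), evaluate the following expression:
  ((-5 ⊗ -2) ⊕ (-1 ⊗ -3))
((-5 ⊗ -2) ⊕ (-1 ⊗ -3)) = -7

Expand innermost to outermost. Recall ⊕ takes the minimum of its arguments and ⊗ takes their sum. Working out the expression ((-5 ⊗ -2) ⊕ (-1 ⊗ -3)) gives -7.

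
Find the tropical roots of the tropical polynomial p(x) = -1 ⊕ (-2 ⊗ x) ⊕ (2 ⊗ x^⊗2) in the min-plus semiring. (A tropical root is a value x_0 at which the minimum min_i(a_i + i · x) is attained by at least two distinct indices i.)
Roots: {-4, 1}

Each tropical root is a break point of the lower envelope of the lines y = a_i + i · x (there are 3 lines, with slopes 0, 1, ..., 2). Only the lines that attain the minimum somewhere contribute to roots; other lines are dominated. Here the surviving (envelope) indices are i = 2, i = 1, i = 0.
Intersections between consecutive envelope lines give the roots: for adjacent envelope indices i < j the intersection is x = (a_i − a_j) / (j − i). Reading off the sorted break points: {-4, 1}.
Verification: at each break x_0, at least two indices attain the minimum of min_i(a_i + i · x_0).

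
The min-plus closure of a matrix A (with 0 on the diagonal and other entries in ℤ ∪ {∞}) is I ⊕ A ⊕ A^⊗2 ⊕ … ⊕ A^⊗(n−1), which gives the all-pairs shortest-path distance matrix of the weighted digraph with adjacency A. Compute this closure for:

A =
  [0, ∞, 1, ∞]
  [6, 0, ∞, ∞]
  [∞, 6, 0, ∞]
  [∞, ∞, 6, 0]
Closure =
  [0, 7, 1, ∞]
  [6, 0, 7, ∞]
  [12, 6, 0, ∞]
  [18, 12, 6, 0]

This is the Floyd-Warshall all-pairs shortest-path computation. For each intermediate vertex k = 0, 1, …, 3, update dist[i][j] ← min(dist[i][j], dist[i][k] + dist[k][j]). The final matrix gives, for each (i, j), the minimum total weight of any directed path from i to j (possibly empty when i = j).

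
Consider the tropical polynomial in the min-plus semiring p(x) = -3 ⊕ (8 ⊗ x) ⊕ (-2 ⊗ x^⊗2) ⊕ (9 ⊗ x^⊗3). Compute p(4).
p(4) = -3

A tropical monomial a ⊗ x^⊗i evaluates to a + i · x. Evaluating each term at x = 4:
  Term 0 contributes -3 + 0 · 4 = -3
  Term 1 contributes 8 + 1 · 4 = 12
  Term 2 contributes -2 + 2 · 4 = 6
  Term 3 contributes 9 + 3 · 4 = 21
p(4) = ⊕ of these = min[-3, 12, 6, 21] = -3.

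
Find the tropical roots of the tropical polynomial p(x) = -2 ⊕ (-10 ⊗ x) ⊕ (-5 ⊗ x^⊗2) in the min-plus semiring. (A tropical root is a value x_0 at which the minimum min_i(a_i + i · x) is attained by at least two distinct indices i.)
Roots: {-5, 8}

Each tropical root is a break point of the lower envelope of the lines y = a_i + i · x (there are 3 lines, with slopes 0, 1, ..., 2). Only the lines that attain the minimum somewhere contribute to roots; other lines are dominated. Here the surviving (envelope) indices are i = 2, i = 1, i = 0.
Intersections between consecutive envelope lines give the roots: for adjacent envelope indices i < j the intersection is x = (a_i − a_j) / (j − i). Reading off the sorted break points: {-5, 8}.
Verification: at each break x_0, at least two indices attain the minimum of min_i(a_i + i · x_0).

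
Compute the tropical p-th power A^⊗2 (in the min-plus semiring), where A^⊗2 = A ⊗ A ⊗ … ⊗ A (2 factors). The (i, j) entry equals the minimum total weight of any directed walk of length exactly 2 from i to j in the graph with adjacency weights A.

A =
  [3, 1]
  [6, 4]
A^⊗2 =
  [6, 4]
  [9, 7]

Each entry (A^⊗2)_ij equals the minimum over all length-2 walks i = v_0 → v_1 → … → v_2 = j of Σ_t A[v_t][v_{t+1}]. For example, for (i, j) = (0, 1) we minimise over 2 possible intermediate vertex sequences; the minimum is 4, attained along the walk 0 → 0 → 1.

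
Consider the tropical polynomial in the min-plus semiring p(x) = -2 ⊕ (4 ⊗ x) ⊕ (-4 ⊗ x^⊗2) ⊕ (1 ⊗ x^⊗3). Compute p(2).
p(2) = -2

A tropical monomial a ⊗ x^⊗i evaluates to a + i · x. Evaluating each term at x = 2:
  Term 0 contributes -2 + 0 · 2 = -2
  Term 1 contributes 4 + 1 · 2 = 6
  Term 2 contributes -4 + 2 · 2 = 0
  Term 3 contributes 1 + 3 · 2 = 7
p(2) = ⊕ of these = min[-2, 6, 0, 7] = -2.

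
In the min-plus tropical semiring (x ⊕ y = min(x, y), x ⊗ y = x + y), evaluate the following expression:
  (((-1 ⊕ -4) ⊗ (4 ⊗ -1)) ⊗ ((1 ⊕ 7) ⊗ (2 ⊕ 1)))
(((-1 ⊕ -4) ⊗ (4 ⊗ -1)) ⊗ ((1 ⊕ 7) ⊗ (2 ⊕ 1))) = 1

Expand innermost to outermost. Recall ⊕ takes the minimum of its arguments and ⊗ takes their sum. Working out the expression (((-1 ⊕ -4) ⊗ (4 ⊗ -1)) ⊗ ((1 ⊕ 7) ⊗ (2 ⊕ 1))) gives 1.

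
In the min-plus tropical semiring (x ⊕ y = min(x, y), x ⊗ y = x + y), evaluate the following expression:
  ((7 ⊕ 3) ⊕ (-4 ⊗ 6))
((7 ⊕ 3) ⊕ (-4 ⊗ 6)) = 2

Expand innermost to outermost. Recall ⊕ takes the minimum of its arguments and ⊗ takes their sum. Working out the expression ((7 ⊕ 3) ⊕ (-4 ⊗ 6)) gives 2.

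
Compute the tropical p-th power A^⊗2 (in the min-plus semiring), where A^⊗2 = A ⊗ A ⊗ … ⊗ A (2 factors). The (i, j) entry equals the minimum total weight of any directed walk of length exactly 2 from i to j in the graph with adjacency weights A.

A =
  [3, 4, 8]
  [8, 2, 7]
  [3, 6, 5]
A^⊗2 =
  [6, 6, 11]
  [10, 4, 9]
  [6, 7, 10]

Each entry (A^⊗2)_ij equals the minimum over all length-2 walks i = v_0 → v_1 → … → v_2 = j of Σ_t A[v_t][v_{t+1}]. For example, for (i, j) = (0, 2) we minimise over 3 possible intermediate vertex sequences; the minimum is 11, attained along the walk 0 → 0 → 2.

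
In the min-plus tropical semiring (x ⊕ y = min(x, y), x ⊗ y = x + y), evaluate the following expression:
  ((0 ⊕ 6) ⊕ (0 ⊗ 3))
((0 ⊕ 6) ⊕ (0 ⊗ 3)) = 0

Expand innermost to outermost. Recall ⊕ takes the minimum of its arguments and ⊗ takes their sum. Working out the expression ((0 ⊕ 6) ⊕ (0 ⊗ 3)) gives 0.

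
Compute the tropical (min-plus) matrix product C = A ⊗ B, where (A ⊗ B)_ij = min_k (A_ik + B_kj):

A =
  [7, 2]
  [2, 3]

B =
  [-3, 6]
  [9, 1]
A ⊗ B =
  [4, 3]
  [-1, 4]

Apply the min-plus product entry-by-entry:
  C[0][0] = min over k of (A[0][0] + B[0][0] = 7 + -3 = 4, A[0][1] + B[1][0] = 2 + 9 = 11) = 4 (attained at k = 0)
  C[0][1] = min over k of (A[0][0] + B[0][1] = 7 + 6 = 13, A[0][1] + B[1][1] = 2 + 1 = 3) = 3 (attained at k = 1)
  C[1][0] = min over k of (A[1][0] + B[0][0] = 2 + -3 = -1, A[1][1] + B[1][0] = 3 + 9 = 12) = -1 (attained at k = 0)
  C[1][1] = min over k of (A[1][0] + B[0][1] = 2 + 6 = 8, A[1][1] + B[1][1] = 3 + 1 = 4) = 4 (attained at k = 1)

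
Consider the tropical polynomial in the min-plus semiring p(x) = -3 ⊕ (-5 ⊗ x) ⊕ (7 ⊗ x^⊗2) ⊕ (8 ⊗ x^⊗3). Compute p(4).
p(4) = -3

A tropical monomial a ⊗ x^⊗i evaluates to a + i · x. Evaluating each term at x = 4:
  Term 0 contributes -3 + 0 · 4 = -3
  Term 1 contributes -5 + 1 · 4 = -1
  Term 2 contributes 7 + 2 · 4 = 15
  Term 3 contributes 8 + 3 · 4 = 20
p(4) = ⊕ of these = min[-3, -1, 15, 20] = -3.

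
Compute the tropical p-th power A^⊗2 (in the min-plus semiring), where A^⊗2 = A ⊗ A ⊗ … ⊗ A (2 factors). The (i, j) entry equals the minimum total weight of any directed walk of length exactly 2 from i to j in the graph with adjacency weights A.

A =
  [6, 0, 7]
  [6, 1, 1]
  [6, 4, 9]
A^⊗2 =
  [6, 1, 1]
  [7, 2, 2]
  [10, 5, 5]

Each entry (A^⊗2)_ij equals the minimum over all length-2 walks i = v_0 → v_1 → … → v_2 = j of Σ_t A[v_t][v_{t+1}]. For example, for (i, j) = (0, 2) we minimise over 3 possible intermediate vertex sequences; the minimum is 1, attained along the walk 0 → 1 → 2.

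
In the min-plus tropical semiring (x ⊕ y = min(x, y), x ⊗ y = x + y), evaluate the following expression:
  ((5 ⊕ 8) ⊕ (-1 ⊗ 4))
((5 ⊕ 8) ⊕ (-1 ⊗ 4)) = 3

Expand innermost to outermost. Recall ⊕ takes the minimum of its arguments and ⊗ takes their sum. Working out the expression ((5 ⊕ 8) ⊕ (-1 ⊗ 4)) gives 3.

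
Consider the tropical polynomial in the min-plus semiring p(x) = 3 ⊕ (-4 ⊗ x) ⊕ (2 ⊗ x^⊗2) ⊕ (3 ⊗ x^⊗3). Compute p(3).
p(3) = -1

A tropical monomial a ⊗ x^⊗i evaluates to a + i · x. Evaluating each term at x = 3:
  Term 0 contributes 3 + 0 · 3 = 3
  Term 1 contributes -4 + 1 · 3 = -1
  Term 2 contributes 2 + 2 · 3 = 8
  Term 3 contributes 3 + 3 · 3 = 12
p(3) = ⊕ of these = min[3, -1, 8, 12] = -1.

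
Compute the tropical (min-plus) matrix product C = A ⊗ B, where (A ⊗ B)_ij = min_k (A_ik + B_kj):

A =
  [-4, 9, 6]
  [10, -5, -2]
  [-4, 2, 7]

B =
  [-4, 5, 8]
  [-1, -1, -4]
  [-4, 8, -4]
A ⊗ B =
  [-8, 1, 2]
  [-6, -6, -9]
  [-8, 1, -2]

Apply the min-plus product entry-by-entry:
  C[0][0] = min over k of (A[0][0] + B[0][0] = -4 + -4 = -8, A[0][1] + B[1][0] = 9 + -1 = 8, A[0][2] + B[2][0] = 6 + -4 = 2) = -8 (attained at k = 0)
  C[0][1] = min over k of (A[0][0] + B[0][1] = -4 + 5 = 1, A[0][1] + B[1][1] = 9 + -1 = 8, A[0][2] + B[2][1] = 6 + 8 = 14) = 1 (attained at k = 0)
  C[0][2] = min over k of (A[0][0] + B[0][2] = -4 + 8 = 4, A[0][1] + B[1][2] = 9 + -4 = 5, A[0][2] + B[2][2] = 6 + -4 = 2) = 2 (attained at k = 2)
  C[1][0] = min over k of (A[1][0] + B[0][0] = 10 + -4 = 6, A[1][1] + B[1][0] = -5 + -1 = -6, A[1][2] + B[2][0] = -2 + -4 = -6) = -6 (attained at k = 1)
  C[1][1] = min over k of (A[1][0] + B[0][1] = 10 + 5 = 15, A[1][1] + B[1][1] = -5 + -1 = -6, A[1][2] + B[2][1] = -2 + 8 = 6) = -6 (attained at k = 1)
  C[1][2] = min over k of (A[1][0] + B[0][2] = 10 + 8 = 18, A[1][1] + B[1][2] = -5 + -4 = -9, A[1][2] + B[2][2] = -2 + -4 = -6) = -9 (attained at k = 1)
  C[2][0] = min over k of (A[2][0] + B[0][0] = -4 + -4 = -8, A[2][1] + B[1][0] = 2 + -1 = 1, A[2][2] + B[2][0] = 7 + -4 = 3) = -8 (attained at k = 0)
  C[2][1] = min over k of (A[2][0] + B[0][1] = -4 + 5 = 1, A[2][1] + B[1][1] = 2 + -1 = 1, A[2][2] + B[2][1] = 7 + 8 = 15) = 1 (attained at k = 0)
  C[2][2] = min over k of (A[2][0] + B[0][2] = -4 + 8 = 4, A[2][1] + B[1][2] = 2 + -4 = -2, A[2][2] + B[2][2] = 7 + -4 = 3) = -2 (attained at k = 1)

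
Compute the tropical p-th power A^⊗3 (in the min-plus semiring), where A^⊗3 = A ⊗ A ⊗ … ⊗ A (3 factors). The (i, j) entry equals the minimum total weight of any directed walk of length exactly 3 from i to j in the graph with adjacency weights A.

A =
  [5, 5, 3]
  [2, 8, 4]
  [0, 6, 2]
A^⊗3 =
  [5, 8, 6]
  [5, 9, 7]
  [3, 7, 5]

Each entry (A^⊗3)_ij equals the minimum over all length-3 walks i = v_0 → v_1 → … → v_3 = j of Σ_t A[v_t][v_{t+1}]. For example, for (i, j) = (0, 2) we minimise over 9 possible intermediate vertex sequences; the minimum is 6, attained along the walk 0 → 2 → 0 → 2.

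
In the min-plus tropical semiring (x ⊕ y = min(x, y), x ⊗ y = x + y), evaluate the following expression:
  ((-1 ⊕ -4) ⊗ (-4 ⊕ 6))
((-1 ⊕ -4) ⊗ (-4 ⊕ 6)) = -8

Expand innermost to outermost. Recall ⊕ takes the minimum of its arguments and ⊗ takes their sum. Working out the expression ((-1 ⊕ -4) ⊗ (-4 ⊕ 6)) gives -8.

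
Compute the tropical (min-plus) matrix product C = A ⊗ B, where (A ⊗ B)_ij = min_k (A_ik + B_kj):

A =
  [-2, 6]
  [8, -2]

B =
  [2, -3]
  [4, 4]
A ⊗ B =
  [0, -5]
  [2, 2]

Apply the min-plus product entry-by-entry:
  C[0][0] = min over k of (A[0][0] + B[0][0] = -2 + 2 = 0, A[0][1] + B[1][0] = 6 + 4 = 10) = 0 (attained at k = 0)
  C[0][1] = min over k of (A[0][0] + B[0][1] = -2 + -3 = -5, A[0][1] + B[1][1] = 6 + 4 = 10) = -5 (attained at k = 0)
  C[1][0] = min over k of (A[1][0] + B[0][0] = 8 + 2 = 10, A[1][1] + B[1][0] = -2 + 4 = 2) = 2 (attained at k = 1)
  C[1][1] = min over k of (A[1][0] + B[0][1] = 8 + -3 = 5, A[1][1] + B[1][1] = -2 + 4 = 2) = 2 (attained at k = 1)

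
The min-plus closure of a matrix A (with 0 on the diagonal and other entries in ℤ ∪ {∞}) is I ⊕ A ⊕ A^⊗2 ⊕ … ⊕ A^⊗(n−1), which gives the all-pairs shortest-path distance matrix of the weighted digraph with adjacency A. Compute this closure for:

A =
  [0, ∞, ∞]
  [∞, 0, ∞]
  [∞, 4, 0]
Closure =
  [0, ∞, ∞]
  [∞, 0, ∞]
  [∞, 4, 0]

This is the Floyd-Warshall all-pairs shortest-path computation. For each intermediate vertex k = 0, 1, …, 2, update dist[i][j] ← min(dist[i][j], dist[i][k] + dist[k][j]). The final matrix gives, for each (i, j), the minimum total weight of any directed path from i to j (possibly empty when i = j).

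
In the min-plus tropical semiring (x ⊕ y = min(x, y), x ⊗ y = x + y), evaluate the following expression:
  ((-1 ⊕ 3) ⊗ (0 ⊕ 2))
((-1 ⊕ 3) ⊗ (0 ⊕ 2)) = -1

Expand innermost to outermost. Recall ⊕ takes the minimum of its arguments and ⊗ takes their sum. Working out the expression ((-1 ⊕ 3) ⊗ (0 ⊕ 2)) gives -1.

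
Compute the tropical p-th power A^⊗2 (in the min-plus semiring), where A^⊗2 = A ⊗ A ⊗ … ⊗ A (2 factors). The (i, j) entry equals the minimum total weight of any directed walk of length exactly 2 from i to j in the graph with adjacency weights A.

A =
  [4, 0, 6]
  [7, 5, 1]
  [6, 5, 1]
A^⊗2 =
  [7, 4, 1]
  [7, 6, 2]
  [7, 6, 2]

Each entry (A^⊗2)_ij equals the minimum over all length-2 walks i = v_0 → v_1 → … → v_2 = j of Σ_t A[v_t][v_{t+1}]. For example, for (i, j) = (0, 2) we minimise over 3 possible intermediate vertex sequences; the minimum is 1, attained along the walk 0 → 1 → 2.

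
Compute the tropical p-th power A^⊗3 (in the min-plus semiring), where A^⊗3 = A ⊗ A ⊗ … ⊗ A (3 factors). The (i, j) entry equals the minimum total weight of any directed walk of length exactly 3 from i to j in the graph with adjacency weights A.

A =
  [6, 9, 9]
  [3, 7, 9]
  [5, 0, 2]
A^⊗3 =
  [12, 11, 13]
  [12, 11, 13]
  [5, 4, 6]

Each entry (A^⊗3)_ij equals the minimum over all length-3 walks i = v_0 → v_1 → … → v_3 = j of Σ_t A[v_t][v_{t+1}]. For example, for (i, j) = (0, 2) we minimise over 9 possible intermediate vertex sequences; the minimum is 13, attained along the walk 0 → 2 → 2 → 2.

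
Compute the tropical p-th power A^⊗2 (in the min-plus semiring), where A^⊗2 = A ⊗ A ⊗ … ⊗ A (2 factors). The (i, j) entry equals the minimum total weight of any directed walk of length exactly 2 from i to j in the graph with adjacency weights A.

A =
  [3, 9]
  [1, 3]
A^⊗2 =
  [6, 12]
  [4, 6]

Each entry (A^⊗2)_ij equals the minimum over all length-2 walks i = v_0 → v_1 → … → v_2 = j of Σ_t A[v_t][v_{t+1}]. For example, for (i, j) = (0, 1) we minimise over 2 possible intermediate vertex sequences; the minimum is 12, attained along the walk 0 → 0 → 1.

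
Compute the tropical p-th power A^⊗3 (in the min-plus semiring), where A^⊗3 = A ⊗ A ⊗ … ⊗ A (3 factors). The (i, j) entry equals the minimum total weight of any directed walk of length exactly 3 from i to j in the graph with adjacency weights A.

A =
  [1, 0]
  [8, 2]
A^⊗3 =
  [3, 2]
  [10, 6]

Each entry (A^⊗3)_ij equals the minimum over all length-3 walks i = v_0 → v_1 → … → v_3 = j of Σ_t A[v_t][v_{t+1}]. For example, for (i, j) = (0, 1) we minimise over 4 possible intermediate vertex sequences; the minimum is 2, attained along the walk 0 → 0 → 0 → 1.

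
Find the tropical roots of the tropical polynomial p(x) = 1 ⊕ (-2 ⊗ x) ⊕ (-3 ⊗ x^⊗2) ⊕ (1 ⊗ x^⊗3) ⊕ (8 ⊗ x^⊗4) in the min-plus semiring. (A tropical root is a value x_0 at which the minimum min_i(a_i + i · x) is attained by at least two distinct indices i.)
Roots: {-7, -4, 1, 3}

Each tropical root is a break point of the lower envelope of the lines y = a_i + i · x (there are 5 lines, with slopes 0, 1, ..., 4). Only the lines that attain the minimum somewhere contribute to roots; other lines are dominated. Here the surviving (envelope) indices are i = 4, i = 3, i = 2, i = 1, i = 0.
Intersections between consecutive envelope lines give the roots: for adjacent envelope indices i < j the intersection is x = (a_i − a_j) / (j − i). Reading off the sorted break points: {-7, -4, 1, 3}.
Verification: at each break x_0, at least two indices attain the minimum of min_i(a_i + i · x_0).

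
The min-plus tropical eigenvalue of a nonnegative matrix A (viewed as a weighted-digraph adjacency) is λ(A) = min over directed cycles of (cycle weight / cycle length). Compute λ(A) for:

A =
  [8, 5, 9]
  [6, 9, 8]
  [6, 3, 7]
λ(A) = 11/2

Enumerate directed cycles and compute their means (weight / length). Sample:
  cycle 0 → 0: weight = 8, length = 1, mean = 8/1 ≈ 8.000
  cycle 1 → 1: weight = 9, length = 1, mean = 9/1 ≈ 9.000
  cycle 2 → 2: weight = 7, length = 1, mean = 7/1 ≈ 7.000
  cycle 0 → 1 → 0: weight = 11, length = 2, mean = 11/2 ≈ 5.500
  cycle 0 → 2 → 0: weight = 15, length = 2, mean = 15/2 ≈ 7.500
  cycle 1 → 0 → 1: weight = 11, length = 2, mean = 11/2 ≈ 5.500
Minimum mean = 5.500, attained e.g. along the cycle 0 → 1 → 0 with weight 11 and length 2. So λ(A) = 11/2 = 11/2.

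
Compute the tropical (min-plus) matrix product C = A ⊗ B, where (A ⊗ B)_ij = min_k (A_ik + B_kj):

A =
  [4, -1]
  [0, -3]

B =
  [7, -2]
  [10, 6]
A ⊗ B =
  [9, 2]
  [7, -2]

Apply the min-plus product entry-by-entry:
  C[0][0] = min over k of (A[0][0] + B[0][0] = 4 + 7 = 11, A[0][1] + B[1][0] = -1 + 10 = 9) = 9 (attained at k = 1)
  C[0][1] = min over k of (A[0][0] + B[0][1] = 4 + -2 = 2, A[0][1] + B[1][1] = -1 + 6 = 5) = 2 (attained at k = 0)
  C[1][0] = min over k of (A[1][0] + B[0][0] = 0 + 7 = 7, A[1][1] + B[1][0] = -3 + 10 = 7) = 7 (attained at k = 0)
  C[1][1] = min over k of (A[1][0] + B[0][1] = 0 + -2 = -2, A[1][1] + B[1][1] = -3 + 6 = 3) = -2 (attained at k = 0)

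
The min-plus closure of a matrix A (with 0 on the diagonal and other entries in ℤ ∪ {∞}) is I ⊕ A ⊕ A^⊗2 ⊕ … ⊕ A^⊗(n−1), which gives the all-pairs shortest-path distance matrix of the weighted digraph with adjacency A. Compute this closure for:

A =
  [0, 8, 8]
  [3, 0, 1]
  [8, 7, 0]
Closure =
  [0, 8, 8]
  [3, 0, 1]
  [8, 7, 0]

This is the Floyd-Warshall all-pairs shortest-path computation. For each intermediate vertex k = 0, 1, …, 2, update dist[i][j] ← min(dist[i][j], dist[i][k] + dist[k][j]). The final matrix gives, for each (i, j), the minimum total weight of any directed path from i to j (possibly empty when i = j).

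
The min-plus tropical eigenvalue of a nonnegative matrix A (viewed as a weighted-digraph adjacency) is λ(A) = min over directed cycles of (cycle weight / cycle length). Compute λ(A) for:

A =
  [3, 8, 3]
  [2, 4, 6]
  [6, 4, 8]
λ(A) = 3

Enumerate directed cycles and compute their means (weight / length). Sample:
  cycle 0 → 0: weight = 3, length = 1, mean = 3/1 ≈ 3.000
  cycle 1 → 1: weight = 4, length = 1, mean = 4/1 ≈ 4.000
  cycle 2 → 2: weight = 8, length = 1, mean = 8/1 ≈ 8.000
  cycle 0 → 1 → 0: weight = 10, length = 2, mean = 10/2 ≈ 5.000
  cycle 0 → 2 → 0: weight = 9, length = 2, mean = 9/2 ≈ 4.500
  cycle 1 → 0 → 1: weight = 10, length = 2, mean = 10/2 ≈ 5.000
Minimum mean = 3.000, attained e.g. along the cycle 0 → 0 with weight 3 and length 1. So λ(A) = 3/1 = 3.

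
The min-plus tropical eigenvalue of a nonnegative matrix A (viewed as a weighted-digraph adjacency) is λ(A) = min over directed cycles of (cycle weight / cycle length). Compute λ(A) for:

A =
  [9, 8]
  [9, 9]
λ(A) = 17/2

Enumerate directed cycles and compute their means (weight / length). Sample:
  cycle 0 → 0: weight = 9, length = 1, mean = 9/1 ≈ 9.000
  cycle 1 → 1: weight = 9, length = 1, mean = 9/1 ≈ 9.000
  cycle 0 → 1 → 0: weight = 17, length = 2, mean = 17/2 ≈ 8.500
  cycle 1 → 0 → 1: weight = 17, length = 2, mean = 17/2 ≈ 8.500
Minimum mean = 8.500, attained e.g. along the cycle 0 → 1 → 0 with weight 17 and length 2. So λ(A) = 17/2 = 17/2.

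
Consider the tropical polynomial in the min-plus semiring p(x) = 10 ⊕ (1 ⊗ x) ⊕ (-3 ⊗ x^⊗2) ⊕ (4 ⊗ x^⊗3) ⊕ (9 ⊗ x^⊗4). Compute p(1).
p(1) = -1

A tropical monomial a ⊗ x^⊗i evaluates to a + i · x. Evaluating each term at x = 1:
  Term 0 contributes 10 + 0 · 1 = 10
  Term 1 contributes 1 + 1 · 1 = 2
  Term 2 contributes -3 + 2 · 1 = -1
  Term 3 contributes 4 + 3 · 1 = 7
  Term 4 contributes 9 + 4 · 1 = 13
p(1) = ⊕ of these = min[10, 2, -1, 7, 13] = -1.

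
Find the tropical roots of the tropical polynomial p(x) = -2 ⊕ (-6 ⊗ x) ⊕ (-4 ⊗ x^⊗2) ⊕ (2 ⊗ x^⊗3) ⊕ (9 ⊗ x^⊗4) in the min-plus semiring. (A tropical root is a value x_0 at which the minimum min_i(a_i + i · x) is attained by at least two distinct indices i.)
Roots: {-7, -6, -2, 4}

Each tropical root is a break point of the lower envelope of the lines y = a_i + i · x (there are 5 lines, with slopes 0, 1, ..., 4). Only the lines that attain the minimum somewhere contribute to roots; other lines are dominated. Here the surviving (envelope) indices are i = 4, i = 3, i = 2, i = 1, i = 0.
Intersections between consecutive envelope lines give the roots: for adjacent envelope indices i < j the intersection is x = (a_i − a_j) / (j − i). Reading off the sorted break points: {-7, -6, -2, 4}.
Verification: at each break x_0, at least two indices attain the minimum of min_i(a_i + i · x_0).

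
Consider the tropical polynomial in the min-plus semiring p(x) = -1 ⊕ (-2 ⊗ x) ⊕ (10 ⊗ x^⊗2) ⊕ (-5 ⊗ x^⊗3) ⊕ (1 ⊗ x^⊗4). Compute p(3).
p(3) = -1

A tropical monomial a ⊗ x^⊗i evaluates to a + i · x. Evaluating each term at x = 3:
  Term 0 contributes -1 + 0 · 3 = -1
  Term 1 contributes -2 + 1 · 3 = 1
  Term 2 contributes 10 + 2 · 3 = 16
  Term 3 contributes -5 + 3 · 3 = 4
  Term 4 contributes 1 + 4 · 3 = 13
p(3) = ⊕ of these = min[-1, 1, 16, 4, 13] = -1.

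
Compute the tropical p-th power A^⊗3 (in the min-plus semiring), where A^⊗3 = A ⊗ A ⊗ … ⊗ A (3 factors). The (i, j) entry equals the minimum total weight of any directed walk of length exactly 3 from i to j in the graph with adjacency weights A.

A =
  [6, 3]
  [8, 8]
A^⊗3 =
  [17, 14]
  [19, 17]

Each entry (A^⊗3)_ij equals the minimum over all length-3 walks i = v_0 → v_1 → … → v_3 = j of Σ_t A[v_t][v_{t+1}]. For example, for (i, j) = (0, 1) we minimise over 4 possible intermediate vertex sequences; the minimum is 14, attained along the walk 0 → 1 → 0 → 1.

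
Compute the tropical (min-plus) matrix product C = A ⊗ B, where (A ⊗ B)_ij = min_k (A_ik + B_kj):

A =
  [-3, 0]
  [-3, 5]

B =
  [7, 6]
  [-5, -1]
A ⊗ B =
  [-5, -1]
  [0, 3]

Apply the min-plus product entry-by-entry:
  C[0][0] = min over k of (A[0][0] + B[0][0] = -3 + 7 = 4, A[0][1] + B[1][0] = 0 + -5 = -5) = -5 (attained at k = 1)
  C[0][1] = min over k of (A[0][0] + B[0][1] = -3 + 6 = 3, A[0][1] + B[1][1] = 0 + -1 = -1) = -1 (attained at k = 1)
  C[1][0] = min over k of (A[1][0] + B[0][0] = -3 + 7 = 4, A[1][1] + B[1][0] = 5 + -5 = 0) = 0 (attained at k = 1)
  C[1][1] = min over k of (A[1][0] + B[0][1] = -3 + 6 = 3, A[1][1] + B[1][1] = 5 + -1 = 4) = 3 (attained at k = 0)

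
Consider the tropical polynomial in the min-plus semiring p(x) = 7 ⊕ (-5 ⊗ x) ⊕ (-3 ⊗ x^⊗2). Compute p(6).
p(6) = 1

A tropical monomial a ⊗ x^⊗i evaluates to a + i · x. Evaluating each term at x = 6:
  Term 0 contributes 7 + 0 · 6 = 7
  Term 1 contributes -5 + 1 · 6 = 1
  Term 2 contributes -3 + 2 · 6 = 9
p(6) = ⊕ of these = min[7, 1, 9] = 1.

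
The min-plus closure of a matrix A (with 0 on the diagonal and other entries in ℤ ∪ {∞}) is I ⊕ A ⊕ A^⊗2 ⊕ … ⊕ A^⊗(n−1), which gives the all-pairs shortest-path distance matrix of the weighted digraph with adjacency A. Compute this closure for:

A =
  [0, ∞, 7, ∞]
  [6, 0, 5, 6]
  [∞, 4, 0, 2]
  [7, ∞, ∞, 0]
Closure =
  [0, 11, 7, 9]
  [6, 0, 5, 6]
  [9, 4, 0, 2]
  [7, 18, 14, 0]

This is the Floyd-Warshall all-pairs shortest-path computation. For each intermediate vertex k = 0, 1, …, 3, update dist[i][j] ← min(dist[i][j], dist[i][k] + dist[k][j]). The final matrix gives, for each (i, j), the minimum total weight of any directed path from i to j (possibly empty when i = j).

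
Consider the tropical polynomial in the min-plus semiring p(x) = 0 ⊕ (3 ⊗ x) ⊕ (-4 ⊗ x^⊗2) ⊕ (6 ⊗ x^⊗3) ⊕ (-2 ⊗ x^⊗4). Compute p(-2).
p(-2) = -10

A tropical monomial a ⊗ x^⊗i evaluates to a + i · x. Evaluating each term at x = -2:
  Term 0 contributes 0 + 0 · -2 = 0
  Term 1 contributes 3 + 1 · -2 = 1
  Term 2 contributes -4 + 2 · -2 = -8
  Term 3 contributes 6 + 3 · -2 = 0
  Term 4 contributes -2 + 4 · -2 = -10
p(-2) = ⊕ of these = min[0, 1, -8, 0, -10] = -10.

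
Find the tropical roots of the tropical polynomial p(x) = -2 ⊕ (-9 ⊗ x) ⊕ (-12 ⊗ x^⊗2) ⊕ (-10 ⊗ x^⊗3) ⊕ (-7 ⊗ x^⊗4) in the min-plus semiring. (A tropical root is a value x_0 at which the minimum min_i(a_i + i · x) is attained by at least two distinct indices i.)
Roots: {-3, -2, 3, 7}

Each tropical root is a break point of the lower envelope of the lines y = a_i + i · x (there are 5 lines, with slopes 0, 1, ..., 4). Only the lines that attain the minimum somewhere contribute to roots; other lines are dominated. Here the surviving (envelope) indices are i = 4, i = 3, i = 2, i = 1, i = 0.
Intersections between consecutive envelope lines give the roots: for adjacent envelope indices i < j the intersection is x = (a_i − a_j) / (j − i). Reading off the sorted break points: {-3, -2, 3, 7}.
Verification: at each break x_0, at least two indices attain the minimum of min_i(a_i + i · x_0).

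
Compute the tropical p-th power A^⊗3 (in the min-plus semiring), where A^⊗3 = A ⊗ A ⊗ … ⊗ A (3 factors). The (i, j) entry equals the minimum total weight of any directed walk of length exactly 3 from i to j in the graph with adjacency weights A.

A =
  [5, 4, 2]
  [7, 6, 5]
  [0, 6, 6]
A^⊗3 =
  [7, 6, 4]
  [9, 9, 7]
  [2, 8, 7]

Each entry (A^⊗3)_ij equals the minimum over all length-3 walks i = v_0 → v_1 → … → v_3 = j of Σ_t A[v_t][v_{t+1}]. For example, for (i, j) = (0, 2) we minimise over 9 possible intermediate vertex sequences; the minimum is 4, attained along the walk 0 → 2 → 0 → 2.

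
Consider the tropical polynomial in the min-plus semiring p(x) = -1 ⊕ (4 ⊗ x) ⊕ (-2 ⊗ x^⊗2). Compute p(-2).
p(-2) = -6

A tropical monomial a ⊗ x^⊗i evaluates to a + i · x. Evaluating each term at x = -2:
  Term 0 contributes -1 + 0 · -2 = -1
  Term 1 contributes 4 + 1 · -2 = 2
  Term 2 contributes -2 + 2 · -2 = -6
p(-2) = ⊕ of these = min[-1, 2, -6] = -6.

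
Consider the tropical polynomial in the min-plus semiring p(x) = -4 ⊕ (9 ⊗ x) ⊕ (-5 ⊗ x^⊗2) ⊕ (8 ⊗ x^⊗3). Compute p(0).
p(0) = -5

A tropical monomial a ⊗ x^⊗i evaluates to a + i · x. Evaluating each term at x = 0:
  Term 0 contributes -4 + 0 · 0 = -4
  Term 1 contributes 9 + 1 · 0 = 9
  Term 2 contributes -5 + 2 · 0 = -5
  Term 3 contributes 8 + 3 · 0 = 8
p(0) = ⊕ of these = min[-4, 9, -5, 8] = -5.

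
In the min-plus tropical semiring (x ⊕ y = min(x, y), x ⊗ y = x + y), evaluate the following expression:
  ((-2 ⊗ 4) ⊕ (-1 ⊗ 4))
((-2 ⊗ 4) ⊕ (-1 ⊗ 4)) = 2

Expand innermost to outermost. Recall ⊕ takes the minimum of its arguments and ⊗ takes their sum. Working out the expression ((-2 ⊗ 4) ⊕ (-1 ⊗ 4)) gives 2.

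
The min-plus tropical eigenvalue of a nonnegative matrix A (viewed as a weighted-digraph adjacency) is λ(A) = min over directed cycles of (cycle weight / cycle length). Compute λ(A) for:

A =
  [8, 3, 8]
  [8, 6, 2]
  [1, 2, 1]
λ(A) = 1

Enumerate directed cycles and compute their means (weight / length). Sample:
  cycle 0 → 0: weight = 8, length = 1, mean = 8/1 ≈ 8.000
  cycle 1 → 1: weight = 6, length = 1, mean = 6/1 ≈ 6.000
  cycle 2 → 2: weight = 1, length = 1, mean = 1/1 ≈ 1.000
  cycle 0 → 1 → 0: weight = 11, length = 2, mean = 11/2 ≈ 5.500
  cycle 0 → 2 → 0: weight = 9, length = 2, mean = 9/2 ≈ 4.500
  cycle 1 → 0 → 1: weight = 11, length = 2, mean = 11/2 ≈ 5.500
Minimum mean = 1.000, attained e.g. along the cycle 2 → 2 with weight 1 and length 1. So λ(A) = 1/1 = 1.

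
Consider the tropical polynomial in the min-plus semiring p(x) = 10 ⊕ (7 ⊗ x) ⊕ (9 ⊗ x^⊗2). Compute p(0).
p(0) = 7

A tropical monomial a ⊗ x^⊗i evaluates to a + i · x. Evaluating each term at x = 0:
  Term 0 contributes 10 + 0 · 0 = 10
  Term 1 contributes 7 + 1 · 0 = 7
  Term 2 contributes 9 + 2 · 0 = 9
p(0) = ⊕ of these = min[10, 7, 9] = 7.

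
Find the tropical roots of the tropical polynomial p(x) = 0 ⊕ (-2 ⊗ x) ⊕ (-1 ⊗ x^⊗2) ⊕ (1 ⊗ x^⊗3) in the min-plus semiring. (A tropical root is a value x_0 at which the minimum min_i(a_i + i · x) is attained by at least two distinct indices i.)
Roots: {-2, -1, 2}

Each tropical root is a break point of the lower envelope of the lines y = a_i + i · x (there are 4 lines, with slopes 0, 1, ..., 3). Only the lines that attain the minimum somewhere contribute to roots; other lines are dominated. Here the surviving (envelope) indices are i = 3, i = 2, i = 1, i = 0.
Intersections between consecutive envelope lines give the roots: for adjacent envelope indices i < j the intersection is x = (a_i − a_j) / (j − i). Reading off the sorted break points: {-2, -1, 2}.
Verification: at each break x_0, at least two indices attain the minimum of min_i(a_i + i · x_0).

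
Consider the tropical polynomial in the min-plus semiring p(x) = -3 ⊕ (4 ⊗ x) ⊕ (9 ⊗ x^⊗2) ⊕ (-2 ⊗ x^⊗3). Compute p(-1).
p(-1) = -5

A tropical monomial a ⊗ x^⊗i evaluates to a + i · x. Evaluating each term at x = -1:
  Term 0 contributes -3 + 0 · -1 = -3
  Term 1 contributes 4 + 1 · -1 = 3
  Term 2 contributes 9 + 2 · -1 = 7
  Term 3 contributes -2 + 3 · -1 = -5
p(-1) = ⊕ of these = min[-3, 3, 7, -5] = -5.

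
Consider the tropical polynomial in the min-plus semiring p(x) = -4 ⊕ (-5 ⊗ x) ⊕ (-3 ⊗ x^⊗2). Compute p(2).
p(2) = -4

A tropical monomial a ⊗ x^⊗i evaluates to a + i · x. Evaluating each term at x = 2:
  Term 0 contributes -4 + 0 · 2 = -4
  Term 1 contributes -5 + 1 · 2 = -3
  Term 2 contributes -3 + 2 · 2 = 1
p(2) = ⊕ of these = min[-4, -3, 1] = -4.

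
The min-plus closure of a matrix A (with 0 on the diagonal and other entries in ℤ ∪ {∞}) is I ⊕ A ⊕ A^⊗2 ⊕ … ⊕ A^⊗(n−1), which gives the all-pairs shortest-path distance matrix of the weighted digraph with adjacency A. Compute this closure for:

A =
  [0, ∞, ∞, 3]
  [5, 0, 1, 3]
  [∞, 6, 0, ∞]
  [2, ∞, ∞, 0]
Closure =
  [0, ∞, ∞, 3]
  [5, 0, 1, 3]
  [11, 6, 0, 9]
  [2, ∞, ∞, 0]

This is the Floyd-Warshall all-pairs shortest-path computation. For each intermediate vertex k = 0, 1, …, 3, update dist[i][j] ← min(dist[i][j], dist[i][k] + dist[k][j]). The final matrix gives, for each (i, j), the minimum total weight of any directed path from i to j (possibly empty when i = j).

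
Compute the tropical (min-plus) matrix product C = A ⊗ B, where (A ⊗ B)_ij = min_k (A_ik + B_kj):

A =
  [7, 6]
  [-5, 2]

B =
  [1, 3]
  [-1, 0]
A ⊗ B =
  [5, 6]
  [-4, -2]

Apply the min-plus product entry-by-entry:
  C[0][0] = min over k of (A[0][0] + B[0][0] = 7 + 1 = 8, A[0][1] + B[1][0] = 6 + -1 = 5) = 5 (attained at k = 1)
  C[0][1] = min over k of (A[0][0] + B[0][1] = 7 + 3 = 10, A[0][1] + B[1][1] = 6 + 0 = 6) = 6 (attained at k = 1)
  C[1][0] = min over k of (A[1][0] + B[0][0] = -5 + 1 = -4, A[1][1] + B[1][0] = 2 + -1 = 1) = -4 (attained at k = 0)
  C[1][1] = min over k of (A[1][0] + B[0][1] = -5 + 3 = -2, A[1][1] + B[1][1] = 2 + 0 = 2) = -2 (attained at k = 0)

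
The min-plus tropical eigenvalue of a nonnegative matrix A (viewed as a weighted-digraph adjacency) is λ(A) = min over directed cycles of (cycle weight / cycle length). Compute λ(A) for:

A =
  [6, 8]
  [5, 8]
λ(A) = 6

Enumerate directed cycles and compute their means (weight / length). Sample:
  cycle 0 → 0: weight = 6, length = 1, mean = 6/1 ≈ 6.000
  cycle 1 → 1: weight = 8, length = 1, mean = 8/1 ≈ 8.000
  cycle 0 → 1 → 0: weight = 13, length = 2, mean = 13/2 ≈ 6.500
  cycle 1 → 0 → 1: weight = 13, length = 2, mean = 13/2 ≈ 6.500
Minimum mean = 6.000, attained e.g. along the cycle 0 → 0 with weight 6 and length 1. So λ(A) = 6/1 = 6.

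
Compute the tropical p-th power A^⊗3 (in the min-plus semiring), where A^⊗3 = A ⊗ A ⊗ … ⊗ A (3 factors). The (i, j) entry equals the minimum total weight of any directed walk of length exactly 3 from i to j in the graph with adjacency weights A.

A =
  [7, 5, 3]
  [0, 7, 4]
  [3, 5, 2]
A^⊗3 =
  [8, 10, 7]
  [5, 8, 5]
  [7, 9, 6]

Each entry (A^⊗3)_ij equals the minimum over all length-3 walks i = v_0 → v_1 → … → v_3 = j of Σ_t A[v_t][v_{t+1}]. For example, for (i, j) = (0, 2) we minimise over 9 possible intermediate vertex sequences; the minimum is 7, attained along the walk 0 → 2 → 2 → 2.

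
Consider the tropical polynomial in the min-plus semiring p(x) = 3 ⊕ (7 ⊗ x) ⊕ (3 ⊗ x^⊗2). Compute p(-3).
p(-3) = -3

A tropical monomial a ⊗ x^⊗i evaluates to a + i · x. Evaluating each term at x = -3:
  Term 0 contributes 3 + 0 · -3 = 3
  Term 1 contributes 7 + 1 · -3 = 4
  Term 2 contributes 3 + 2 · -3 = -3
p(-3) = ⊕ of these = min[3, 4, -3] = -3.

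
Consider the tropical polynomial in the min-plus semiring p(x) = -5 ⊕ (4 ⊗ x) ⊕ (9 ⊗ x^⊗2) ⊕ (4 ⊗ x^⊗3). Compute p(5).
p(5) = -5

A tropical monomial a ⊗ x^⊗i evaluates to a + i · x. Evaluating each term at x = 5:
  Term 0 contributes -5 + 0 · 5 = -5
  Term 1 contributes 4 + 1 · 5 = 9
  Term 2 contributes 9 + 2 · 5 = 19
  Term 3 contributes 4 + 3 · 5 = 19
p(5) = ⊕ of these = min[-5, 9, 19, 19] = -5.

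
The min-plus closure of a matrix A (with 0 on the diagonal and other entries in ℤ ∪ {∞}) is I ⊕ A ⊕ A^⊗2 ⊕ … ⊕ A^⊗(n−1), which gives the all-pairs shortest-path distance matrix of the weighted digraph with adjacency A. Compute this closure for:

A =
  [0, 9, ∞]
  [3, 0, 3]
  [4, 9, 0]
Closure =
  [0, 9, 12]
  [3, 0, 3]
  [4, 9, 0]

This is the Floyd-Warshall all-pairs shortest-path computation. For each intermediate vertex k = 0, 1, …, 2, update dist[i][j] ← min(dist[i][j], dist[i][k] + dist[k][j]). The final matrix gives, for each (i, j), the minimum total weight of any directed path from i to j (possibly empty when i = j).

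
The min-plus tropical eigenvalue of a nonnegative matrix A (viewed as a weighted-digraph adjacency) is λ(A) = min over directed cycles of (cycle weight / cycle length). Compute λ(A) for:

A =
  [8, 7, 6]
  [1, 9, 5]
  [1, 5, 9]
λ(A) = 7/2

Enumerate directed cycles and compute their means (weight / length). Sample:
  cycle 0 → 0: weight = 8, length = 1, mean = 8/1 ≈ 8.000
  cycle 1 → 1: weight = 9, length = 1, mean = 9/1 ≈ 9.000
  cycle 2 → 2: weight = 9, length = 1, mean = 9/1 ≈ 9.000
  cycle 0 → 1 → 0: weight = 8, length = 2, mean = 8/2 ≈ 4.000
  cycle 0 → 2 → 0: weight = 7, length = 2, mean = 7/2 ≈ 3.500
  cycle 1 → 0 → 1: weight = 8, length = 2, mean = 8/2 ≈ 4.000
Minimum mean = 3.500, attained e.g. along the cycle 0 → 2 → 0 with weight 7 and length 2. So λ(A) = 7/2 = 7/2.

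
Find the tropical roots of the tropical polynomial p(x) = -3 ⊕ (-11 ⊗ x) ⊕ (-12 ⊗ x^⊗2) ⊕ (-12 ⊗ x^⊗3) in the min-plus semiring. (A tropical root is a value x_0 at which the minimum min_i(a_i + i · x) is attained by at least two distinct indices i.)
Roots: {0, 1, 8}

Each tropical root is a break point of the lower envelope of the lines y = a_i + i · x (there are 4 lines, with slopes 0, 1, ..., 3). Only the lines that attain the minimum somewhere contribute to roots; other lines are dominated. Here the surviving (envelope) indices are i = 3, i = 2, i = 1, i = 0.
Intersections between consecutive envelope lines give the roots: for adjacent envelope indices i < j the intersection is x = (a_i − a_j) / (j − i). Reading off the sorted break points: {0, 1, 8}.
Verification: at each break x_0, at least two indices attain the minimum of min_i(a_i + i · x_0).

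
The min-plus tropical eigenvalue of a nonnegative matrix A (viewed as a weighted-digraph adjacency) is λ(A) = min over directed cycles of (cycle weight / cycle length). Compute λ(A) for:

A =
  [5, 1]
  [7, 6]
λ(A) = 4

Enumerate directed cycles and compute their means (weight / length). Sample:
  cycle 0 → 0: weight = 5, length = 1, mean = 5/1 ≈ 5.000
  cycle 1 → 1: weight = 6, length = 1, mean = 6/1 ≈ 6.000
  cycle 0 → 1 → 0: weight = 8, length = 2, mean = 8/2 ≈ 4.000
  cycle 1 → 0 → 1: weight = 8, length = 2, mean = 8/2 ≈ 4.000
Minimum mean = 4.000, attained e.g. along the cycle 0 → 1 → 0 with weight 8 and length 2. So λ(A) = 8/2 = 4.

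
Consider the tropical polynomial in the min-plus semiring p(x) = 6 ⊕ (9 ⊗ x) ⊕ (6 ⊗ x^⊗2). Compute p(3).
p(3) = 6

A tropical monomial a ⊗ x^⊗i evaluates to a + i · x. Evaluating each term at x = 3:
  Term 0 contributes 6 + 0 · 3 = 6
  Term 1 contributes 9 + 1 · 3 = 12
  Term 2 contributes 6 + 2 · 3 = 12
p(3) = ⊕ of these = min[6, 12, 12] = 6.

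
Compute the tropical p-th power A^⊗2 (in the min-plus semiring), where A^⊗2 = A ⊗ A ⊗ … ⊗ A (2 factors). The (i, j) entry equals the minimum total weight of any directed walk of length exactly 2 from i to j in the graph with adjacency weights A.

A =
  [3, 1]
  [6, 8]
A^⊗2 =
  [6, 4]
  [9, 7]

Each entry (A^⊗2)_ij equals the minimum over all length-2 walks i = v_0 → v_1 → … → v_2 = j of Σ_t A[v_t][v_{t+1}]. For example, for (i, j) = (0, 1) we minimise over 2 possible intermediate vertex sequences; the minimum is 4, attained along the walk 0 → 0 → 1.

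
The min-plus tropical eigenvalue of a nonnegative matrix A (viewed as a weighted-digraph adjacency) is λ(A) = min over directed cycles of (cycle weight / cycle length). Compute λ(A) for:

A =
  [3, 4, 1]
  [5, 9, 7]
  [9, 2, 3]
λ(A) = 8/3

Enumerate directed cycles and compute their means (weight / length). Sample:
  cycle 0 → 0: weight = 3, length = 1, mean = 3/1 ≈ 3.000
  cycle 1 → 1: weight = 9, length = 1, mean = 9/1 ≈ 9.000
  cycle 2 → 2: weight = 3, length = 1, mean = 3/1 ≈ 3.000
  cycle 0 → 1 → 0: weight = 9, length = 2, mean = 9/2 ≈ 4.500
  cycle 0 → 2 → 0: weight = 10, length = 2, mean = 10/2 ≈ 5.000
  cycle 1 → 0 → 1: weight = 9, length = 2, mean = 9/2 ≈ 4.500
Minimum mean = 2.667, attained e.g. along the cycle 0 → 2 → 1 → 0 with weight 8 and length 3. So λ(A) = 8/3 = 8/3.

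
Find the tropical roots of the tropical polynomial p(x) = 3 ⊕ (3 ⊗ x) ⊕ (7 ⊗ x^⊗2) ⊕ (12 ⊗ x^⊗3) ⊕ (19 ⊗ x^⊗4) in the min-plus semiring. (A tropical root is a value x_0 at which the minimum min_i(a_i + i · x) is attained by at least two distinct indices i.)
Roots: {-7, -5, -4, 0}

Each tropical root is a break point of the lower envelope of the lines y = a_i + i · x (there are 5 lines, with slopes 0, 1, ..., 4). Only the lines that attain the minimum somewhere contribute to roots; other lines are dominated. Here the surviving (envelope) indices are i = 4, i = 3, i = 2, i = 1, i = 0.
Intersections between consecutive envelope lines give the roots: for adjacent envelope indices i < j the intersection is x = (a_i − a_j) / (j − i). Reading off the sorted break points: {-7, -5, -4, 0}.
Verification: at each break x_0, at least two indices attain the minimum of min_i(a_i + i · x_0).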